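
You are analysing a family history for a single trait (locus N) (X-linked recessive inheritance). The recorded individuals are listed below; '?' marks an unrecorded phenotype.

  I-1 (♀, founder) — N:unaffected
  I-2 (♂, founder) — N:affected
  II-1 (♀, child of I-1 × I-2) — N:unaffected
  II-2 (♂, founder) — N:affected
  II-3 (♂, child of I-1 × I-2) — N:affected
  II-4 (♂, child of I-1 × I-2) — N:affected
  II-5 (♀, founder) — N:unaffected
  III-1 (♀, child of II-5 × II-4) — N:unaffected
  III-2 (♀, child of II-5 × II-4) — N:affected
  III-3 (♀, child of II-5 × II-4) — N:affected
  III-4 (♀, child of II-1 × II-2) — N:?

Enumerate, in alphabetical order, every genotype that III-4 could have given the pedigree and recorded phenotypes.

III-4 ∈ {X^NX^n, X^nX^n}

N/I-1 un ·: X^NX^n
N/I-2 aff ·: X^nY
N/II-1 un I-1×I-2: X^NX^n
N/II-2 aff ·: X^nY
N/II-3 aff I-1×I-2: X^nY
N/II-4 aff I-1×I-2: X^nY
N/II-5 un ·: X^NX^n
N/III-1 un II-5×II-4: X^NX^n
N/III-2 aff II-5×II-4: X^nX^n
N/III-3 aff II-5×II-4: X^nX^n
N/III-4 ? II-1×II-2: X^NX^n|X^nX^n
⇒ N over [I-1,I-2,II-1,II-2,II-3,II-4,II-5,III-1,III-2,III-3,III-4]: 2 consistent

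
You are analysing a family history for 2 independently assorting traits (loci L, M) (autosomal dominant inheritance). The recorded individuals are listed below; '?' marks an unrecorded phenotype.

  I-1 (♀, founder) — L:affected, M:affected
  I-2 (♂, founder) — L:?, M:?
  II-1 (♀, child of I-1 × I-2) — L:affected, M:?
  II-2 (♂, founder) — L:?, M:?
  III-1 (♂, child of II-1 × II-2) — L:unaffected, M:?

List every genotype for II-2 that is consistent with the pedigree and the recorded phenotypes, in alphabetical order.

II-2 ∈ {Ll MM, Ll Mm, Ll mm, ll MM, ll Mm, ll mm}

L/I-1 aff ·: Ll|LL
L/I-2 ? ·: ll|Ll|LL
L/II-1 aff I-1×I-2: Ll
L/II-2 ? ·: ll|Ll
L/III-1 un II-1×II-2: ll
⇒ L over [I-1,I-2,II-1,II-2,III-1]: 10 consistent
M/I-1 aff ·: Mm|MM
M/I-2 ? ·: mm|Mm|MM
M/II-1 ? I-1×I-2: mm|Mm|MM
M/II-2 ? ·: mm|Mm|MM
M/III-1 ? II-1×II-2: mm|Mm|MM
⇒ M over [I-1,I-2,II-1,II-2,III-1]: 59 consistent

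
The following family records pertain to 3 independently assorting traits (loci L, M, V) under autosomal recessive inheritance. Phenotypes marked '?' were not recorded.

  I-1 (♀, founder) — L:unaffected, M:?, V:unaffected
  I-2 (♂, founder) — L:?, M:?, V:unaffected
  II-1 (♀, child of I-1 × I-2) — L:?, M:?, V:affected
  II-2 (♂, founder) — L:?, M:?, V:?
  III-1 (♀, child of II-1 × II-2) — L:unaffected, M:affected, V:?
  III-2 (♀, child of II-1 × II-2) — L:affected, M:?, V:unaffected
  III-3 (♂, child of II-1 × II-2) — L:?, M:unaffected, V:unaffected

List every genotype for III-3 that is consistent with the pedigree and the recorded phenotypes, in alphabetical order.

III-3 ∈ {LL MM Vv, LL Mm Vv, Ll MM Vv, Ll Mm Vv, ll MM Vv, ll Mm Vv}

L/I-1 un ·: LL|Ll
L/I-2 ? ·: LL|Ll|ll
L/II-1 ? I-1×I-2: Ll|ll
L/II-2 ? ·: Ll|ll
L/III-1 un II-1×II-2: LL|Ll
L/III-2 aff II-1×II-2: ll
L/III-3 ? II-1×II-2: LL|Ll|ll
⇒ L over [I-1,I-2,II-1,II-2,III-1,III-2,III-3]: 44 consistent
M/I-1 ? ·: MM|Mm|mm
M/I-2 ? ·: MM|Mm|mm
M/II-1 ? I-1×I-2: Mm|mm
M/II-2 ? ·: Mm|mm
M/III-1 aff II-1×II-2: mm
M/III-2 ? II-1×II-2: MM|Mm|mm
M/III-3 un II-1×II-2: MM|Mm
⇒ M over [I-1,I-2,II-1,II-2,III-1,III-2,III-3]: 64 consistent
V/I-1 un ·: Vv
V/I-2 un ·: Vv
V/II-1 aff I-1×I-2: vv
V/II-2 ? ·: VV|Vv
V/III-1 ? II-1×II-2: Vv|vv
V/III-2 un II-1×II-2: Vv
V/III-3 un II-1×II-2: Vv
⇒ V over [I-1,I-2,II-1,II-2,III-1,III-2,III-3]: 3 consistent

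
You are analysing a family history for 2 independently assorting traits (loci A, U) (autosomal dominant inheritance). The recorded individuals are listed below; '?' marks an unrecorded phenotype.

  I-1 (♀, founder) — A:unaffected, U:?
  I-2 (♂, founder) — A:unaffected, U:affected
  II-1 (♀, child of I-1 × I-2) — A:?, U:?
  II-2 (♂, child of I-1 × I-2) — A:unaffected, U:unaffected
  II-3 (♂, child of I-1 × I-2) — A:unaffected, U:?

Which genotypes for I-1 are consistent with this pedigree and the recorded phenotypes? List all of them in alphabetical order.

A/I-1 un ·: aa
A/I-2 un ·: aa
A/II-1 ? I-1×I-2: aa
A/II-2 un I-1×I-2: aa
A/II-3 un I-1×I-2: aa
⇒ A over [I-1,I-2,II-1,II-2,II-3]: 1 consistent
U/I-1 ? ·: uu|Uu
U/I-2 aff ·: Uu
U/II-1 ? I-1×I-2: uu|Uu|UU
U/II-2 un I-1×I-2: uu
U/II-3 ? I-1×I-2: uu|Uu|UU
⇒ U over [I-1,I-2,II-1,II-2,II-3]: 13 consistent

I-1 ∈ {aa Uu, aa uu}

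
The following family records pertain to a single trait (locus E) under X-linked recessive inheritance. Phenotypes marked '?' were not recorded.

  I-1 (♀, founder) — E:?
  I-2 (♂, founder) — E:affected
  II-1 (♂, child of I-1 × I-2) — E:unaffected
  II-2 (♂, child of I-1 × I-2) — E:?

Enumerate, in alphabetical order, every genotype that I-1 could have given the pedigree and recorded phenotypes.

I-1 ∈ {X^EX^E, X^EX^e}

E/I-1 ? ·: X^EX^E|X^EX^e
E/I-2 aff ·: X^eY
E/II-1 un I-1×I-2: X^EY
E/II-2 ? I-1×I-2: X^EY|X^eY
⇒ E over [I-1,I-2,II-1,II-2]: 3 consistent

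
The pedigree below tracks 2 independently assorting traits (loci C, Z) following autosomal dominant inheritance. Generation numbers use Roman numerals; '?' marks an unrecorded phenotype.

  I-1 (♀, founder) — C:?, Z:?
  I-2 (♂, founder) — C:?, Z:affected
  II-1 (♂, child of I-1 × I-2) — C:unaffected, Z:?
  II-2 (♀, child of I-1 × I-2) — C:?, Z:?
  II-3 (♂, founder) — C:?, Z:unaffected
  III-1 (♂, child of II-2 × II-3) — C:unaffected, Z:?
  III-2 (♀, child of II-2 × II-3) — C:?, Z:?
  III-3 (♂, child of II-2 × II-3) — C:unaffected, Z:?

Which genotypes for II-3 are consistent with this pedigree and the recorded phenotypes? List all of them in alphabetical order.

C/I-1 ? ·: cc|Cc
C/I-2 ? ·: cc|Cc
C/II-1 un I-1×I-2: cc
C/II-2 ? I-1×I-2: cc|Cc
C/II-3 ? ·: cc|Cc
C/III-1 un II-2×II-3: cc
C/III-2 ? II-2×II-3: cc|Cc|CC
C/III-3 un II-2×II-3: cc
⇒ C over [I-1,I-2,II-1,II-2,II-3,III-1,III-2,III-3]: 27 consistent
Z/I-1 ? ·: zz|Zz|ZZ
Z/I-2 aff ·: Zz|ZZ
Z/II-1 ? I-1×I-2: zz|Zz|ZZ
Z/II-2 ? I-1×I-2: zz|Zz|ZZ
Z/II-3 un ·: zz
Z/III-1 ? II-2×II-3: zz|Zz
Z/III-2 ? II-2×II-3: zz|Zz
Z/III-3 ? II-2×II-3: zz|Zz
⇒ Z over [I-1,I-2,II-1,II-2,II-3,III-1,III-2,III-3]: 93 consistent

II-3 ∈ {Cc zz, cc zz}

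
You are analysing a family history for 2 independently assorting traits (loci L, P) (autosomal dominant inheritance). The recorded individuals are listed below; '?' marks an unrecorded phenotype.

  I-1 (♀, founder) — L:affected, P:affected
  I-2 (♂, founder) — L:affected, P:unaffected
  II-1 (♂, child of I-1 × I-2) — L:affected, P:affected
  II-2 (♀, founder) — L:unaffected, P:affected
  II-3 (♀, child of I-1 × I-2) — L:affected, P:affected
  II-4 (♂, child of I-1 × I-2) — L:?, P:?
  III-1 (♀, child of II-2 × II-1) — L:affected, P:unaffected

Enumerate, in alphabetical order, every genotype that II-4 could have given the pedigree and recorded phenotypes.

II-4 ∈ {LL Pp, LL pp, Ll Pp, Ll pp, ll Pp, ll pp}

L/I-1 aff ·: Ll|LL
L/I-2 aff ·: Ll|LL
L/II-1 aff I-1×I-2: Ll|LL
L/II-2 un ·: ll
L/II-3 aff I-1×I-2: Ll|LL
L/II-4 ? I-1×I-2: ll|Ll|LL
L/III-1 aff II-2×II-1: Ll
⇒ L over [I-1,I-2,II-1,II-2,II-3,II-4,III-1]: 29 consistent
P/I-1 aff ·: Pp|PP
P/I-2 un ·: pp
P/II-1 aff I-1×I-2: Pp
P/II-2 aff ·: Pp
P/II-3 aff I-1×I-2: Pp
P/II-4 ? I-1×I-2: pp|Pp
P/III-1 un II-2×II-1: pp
⇒ P over [I-1,I-2,II-1,II-2,II-3,II-4,III-1]: 3 consistent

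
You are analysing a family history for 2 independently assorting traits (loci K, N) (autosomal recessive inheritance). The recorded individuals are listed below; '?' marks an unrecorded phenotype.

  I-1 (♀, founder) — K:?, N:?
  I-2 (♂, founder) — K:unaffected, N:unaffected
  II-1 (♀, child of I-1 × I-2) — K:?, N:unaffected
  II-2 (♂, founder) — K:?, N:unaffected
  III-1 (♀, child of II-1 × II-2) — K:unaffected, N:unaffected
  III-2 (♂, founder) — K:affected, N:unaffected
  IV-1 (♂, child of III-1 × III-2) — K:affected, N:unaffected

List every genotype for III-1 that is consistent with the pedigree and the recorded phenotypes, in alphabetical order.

III-1 ∈ {Kk NN, Kk Nn}

K/I-1 ? ·: KK|Kk|kk
K/I-2 un ·: KK|Kk
K/II-1 ? I-1×I-2: KK|Kk|kk
K/II-2 ? ·: KK|Kk|kk
K/III-1 un II-1×II-2: Kk
K/III-2 aff ·: kk
K/IV-1 aff III-1×III-2: kk
⇒ K over [I-1,I-2,II-1,II-2,III-1,III-2,IV-1]: 27 consistent
N/I-1 ? ·: NN|Nn|nn
N/I-2 un ·: NN|Nn
N/II-1 un I-1×I-2: NN|Nn
N/II-2 un ·: NN|Nn
N/III-1 un II-1×II-2: NN|Nn
N/III-2 un ·: NN|Nn
N/IV-1 un III-1×III-2: NN|Nn
⇒ N over [I-1,I-2,II-1,II-2,III-1,III-2,IV-1]: 110 consistent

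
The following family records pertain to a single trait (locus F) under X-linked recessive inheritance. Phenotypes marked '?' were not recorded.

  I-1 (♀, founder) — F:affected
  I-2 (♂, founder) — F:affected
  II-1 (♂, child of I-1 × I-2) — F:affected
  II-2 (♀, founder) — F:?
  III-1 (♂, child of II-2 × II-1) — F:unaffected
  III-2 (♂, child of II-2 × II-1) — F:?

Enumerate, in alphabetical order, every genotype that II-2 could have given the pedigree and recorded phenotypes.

F/I-1 aff ·: X^fX^f
F/I-2 aff ·: X^fY
F/II-1 aff I-1×I-2: X^fY
F/II-2 ? ·: X^FX^F|X^FX^f
F/III-1 un II-2×II-1: X^FY
F/III-2 ? II-2×II-1: X^FY|X^fY
⇒ F over [I-1,I-2,II-1,II-2,III-1,III-2]: 3 consistent

II-2 ∈ {X^FX^F, X^FX^f}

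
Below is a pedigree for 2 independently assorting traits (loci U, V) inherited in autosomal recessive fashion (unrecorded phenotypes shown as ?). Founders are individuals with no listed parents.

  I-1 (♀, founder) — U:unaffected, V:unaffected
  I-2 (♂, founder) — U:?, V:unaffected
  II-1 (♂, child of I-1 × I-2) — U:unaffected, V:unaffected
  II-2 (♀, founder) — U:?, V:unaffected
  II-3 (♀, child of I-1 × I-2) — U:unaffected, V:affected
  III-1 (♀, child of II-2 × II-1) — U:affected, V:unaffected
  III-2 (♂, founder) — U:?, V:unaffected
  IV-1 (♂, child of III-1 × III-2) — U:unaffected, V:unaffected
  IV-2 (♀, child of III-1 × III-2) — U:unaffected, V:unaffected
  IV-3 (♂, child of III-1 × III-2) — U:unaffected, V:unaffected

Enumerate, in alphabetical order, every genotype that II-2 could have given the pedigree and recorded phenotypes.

II-2 ∈ {Uu VV, Uu Vv, uu VV, uu Vv}

U/I-1 un ·: UU|Uu
U/I-2 ? ·: UU|Uu|uu
U/II-1 un I-1×I-2: Uu
U/II-2 ? ·: Uu|uu
U/II-3 un I-1×I-2: UU|Uu
U/III-1 aff II-2×II-1: uu
U/III-2 ? ·: UU|Uu
U/IV-1 un III-1×III-2: Uu
U/IV-2 un III-1×III-2: Uu
U/IV-3 un III-1×III-2: Uu
⇒ U over [I-1,I-2,II-1,II-2,II-3,III-1,III-2,IV-1,IV-2,IV-3]: 32 consistent
V/I-1 un ·: Vv
V/I-2 un ·: Vv
V/II-1 un I-1×I-2: VV|Vv
V/II-2 un ·: VV|Vv
V/II-3 aff I-1×I-2: vv
V/III-1 un II-2×II-1: VV|Vv
V/III-2 un ·: VV|Vv
V/IV-1 un III-1×III-2: VV|Vv
V/IV-2 un III-1×III-2: VV|Vv
V/IV-3 un III-1×III-2: VV|Vv
⇒ V over [I-1,I-2,II-1,II-2,II-3,III-1,III-2,IV-1,IV-2,IV-3]: 84 consistent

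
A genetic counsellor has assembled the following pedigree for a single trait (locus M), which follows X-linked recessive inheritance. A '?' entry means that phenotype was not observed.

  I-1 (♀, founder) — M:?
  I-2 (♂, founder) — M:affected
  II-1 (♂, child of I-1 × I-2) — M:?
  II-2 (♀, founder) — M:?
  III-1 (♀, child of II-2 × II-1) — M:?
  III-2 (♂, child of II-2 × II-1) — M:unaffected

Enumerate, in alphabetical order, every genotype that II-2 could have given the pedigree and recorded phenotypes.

M/I-1 ? ·: X^MX^M|X^MX^m|X^mX^m
M/I-2 aff ·: X^mY
M/II-1 ? I-1×I-2: X^MY|X^mY
M/II-2 ? ·: X^MX^M|X^MX^m
M/III-1 ? II-2×II-1: X^MX^M|X^MX^m|X^mX^m
M/III-2 un II-2×II-1: X^MY
⇒ M over [I-1,I-2,II-1,II-2,III-1,III-2]: 12 consistent

II-2 ∈ {X^MX^M, X^MX^m}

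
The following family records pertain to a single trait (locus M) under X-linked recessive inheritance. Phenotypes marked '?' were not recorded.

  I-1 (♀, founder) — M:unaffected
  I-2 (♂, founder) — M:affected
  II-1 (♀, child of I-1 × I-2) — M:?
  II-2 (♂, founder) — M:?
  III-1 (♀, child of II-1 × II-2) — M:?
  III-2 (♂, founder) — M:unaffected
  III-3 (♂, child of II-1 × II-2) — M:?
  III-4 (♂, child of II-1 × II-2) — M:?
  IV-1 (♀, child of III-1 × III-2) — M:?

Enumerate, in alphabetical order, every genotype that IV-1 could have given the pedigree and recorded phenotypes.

IV-1 ∈ {X^MX^M, X^MX^m}

M/I-1 un ·: X^MX^M|X^MX^m
M/I-2 aff ·: X^mY
M/II-1 ? I-1×I-2: X^MX^m|X^mX^m
M/II-2 ? ·: X^MY|X^mY
M/III-1 ? II-1×II-2: X^MX^M|X^MX^m|X^mX^m
M/III-2 un ·: X^MY
M/III-3 ? II-1×II-2: X^MY|X^mY
M/III-4 ? II-1×II-2: X^MY|X^mY
M/IV-1 ? III-1×III-2: X^MX^M|X^MX^m
⇒ M over [I-1,I-2,II-1,II-2,III-1,III-2,III-3,III-4,IV-1]: 51 consistent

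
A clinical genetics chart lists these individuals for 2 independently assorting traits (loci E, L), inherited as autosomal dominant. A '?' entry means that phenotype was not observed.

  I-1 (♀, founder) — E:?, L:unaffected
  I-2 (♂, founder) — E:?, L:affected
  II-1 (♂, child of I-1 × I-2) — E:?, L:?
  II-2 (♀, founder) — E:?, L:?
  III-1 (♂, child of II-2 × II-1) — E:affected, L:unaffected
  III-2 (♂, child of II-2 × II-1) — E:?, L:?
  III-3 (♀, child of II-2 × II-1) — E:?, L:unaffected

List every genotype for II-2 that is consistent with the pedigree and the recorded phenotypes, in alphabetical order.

E/I-1 ? ·: ee|Ee|EE
E/I-2 ? ·: ee|Ee|EE
E/II-1 ? I-1×I-2: ee|Ee|EE
E/II-2 ? ·: ee|Ee|EE
E/III-1 aff II-2×II-1: Ee|EE
E/III-2 ? II-2×II-1: ee|Ee|EE
E/III-3 ? II-2×II-1: ee|Ee|EE
⇒ E over [I-1,I-2,II-1,II-2,III-1,III-2,III-3]: 270 consistent
L/I-1 un ·: ll
L/I-2 aff ·: Ll|LL
L/II-1 ? I-1×I-2: ll|Ll
L/II-2 ? ·: ll|Ll
L/III-1 un II-2×II-1: ll
L/III-2 ? II-2×II-1: ll|Ll|LL
L/III-3 un II-2×II-1: ll
⇒ L over [I-1,I-2,II-1,II-2,III-1,III-2,III-3]: 13 consistent

II-2 ∈ {EE Ll, EE ll, Ee Ll, Ee ll, ee Ll, ee ll}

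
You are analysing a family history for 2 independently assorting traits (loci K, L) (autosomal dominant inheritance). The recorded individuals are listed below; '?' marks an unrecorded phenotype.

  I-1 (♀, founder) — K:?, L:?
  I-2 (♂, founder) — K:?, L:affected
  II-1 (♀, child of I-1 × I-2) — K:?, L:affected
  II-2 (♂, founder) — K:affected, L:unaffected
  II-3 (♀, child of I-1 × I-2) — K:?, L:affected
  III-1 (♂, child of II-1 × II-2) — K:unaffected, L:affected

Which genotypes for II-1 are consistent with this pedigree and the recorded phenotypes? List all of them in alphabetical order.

K/I-1 ? ·: kk|Kk|KK
K/I-2 ? ·: kk|Kk|KK
K/II-1 ? I-1×I-2: kk|Kk
K/II-2 aff ·: Kk
K/II-3 ? I-1×I-2: kk|Kk|KK
K/III-1 un II-1×II-2: kk
⇒ K over [I-1,I-2,II-1,II-2,II-3,III-1]: 21 consistent
L/I-1 ? ·: ll|Ll|LL
L/I-2 aff ·: Ll|LL
L/II-1 aff I-1×I-2: Ll|LL
L/II-2 un ·: ll
L/II-3 aff I-1×I-2: Ll|LL
L/III-1 aff II-1×II-2: Ll
⇒ L over [I-1,I-2,II-1,II-2,II-3,III-1]: 15 consistent

II-1 ∈ {Kk LL, Kk Ll, kk LL, kk Ll}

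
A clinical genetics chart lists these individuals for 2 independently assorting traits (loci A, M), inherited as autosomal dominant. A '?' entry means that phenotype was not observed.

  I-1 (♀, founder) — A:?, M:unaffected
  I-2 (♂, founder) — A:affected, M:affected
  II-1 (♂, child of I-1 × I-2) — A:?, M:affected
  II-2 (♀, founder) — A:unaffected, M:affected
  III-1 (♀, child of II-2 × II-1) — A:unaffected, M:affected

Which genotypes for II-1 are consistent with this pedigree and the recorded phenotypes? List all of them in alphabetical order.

II-1 ∈ {Aa Mm, aa Mm}

A/I-1 ? ·: aa|Aa|AA
A/I-2 aff ·: Aa|AA
A/II-1 ? I-1×I-2: aa|Aa
A/II-2 un ·: aa
A/III-1 un II-2×II-1: aa
⇒ A over [I-1,I-2,II-1,II-2,III-1]: 7 consistent
M/I-1 un ·: mm
M/I-2 aff ·: Mm|MM
M/II-1 aff I-1×I-2: Mm
M/II-2 aff ·: Mm|MM
M/III-1 aff II-2×II-1: Mm|MM
⇒ M over [I-1,I-2,II-1,II-2,III-1]: 8 consistent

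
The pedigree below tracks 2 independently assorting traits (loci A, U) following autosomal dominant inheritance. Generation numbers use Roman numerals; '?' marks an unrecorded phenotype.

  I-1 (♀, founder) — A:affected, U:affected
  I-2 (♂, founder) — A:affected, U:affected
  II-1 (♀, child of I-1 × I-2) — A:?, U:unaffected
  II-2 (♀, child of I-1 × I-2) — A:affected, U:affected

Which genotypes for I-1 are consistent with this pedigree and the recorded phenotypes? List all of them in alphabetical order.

A/I-1 aff ·: Aa|AA
A/I-2 aff ·: Aa|AA
A/II-1 ? I-1×I-2: aa|Aa|AA
A/II-2 aff I-1×I-2: Aa|AA
⇒ A over [I-1,I-2,II-1,II-2]: 15 consistent
U/I-1 aff ·: Uu
U/I-2 aff ·: Uu
U/II-1 un I-1×I-2: uu
U/II-2 aff I-1×I-2: Uu|UU
⇒ U over [I-1,I-2,II-1,II-2]: 2 consistent

I-1 ∈ {AA Uu, Aa Uu}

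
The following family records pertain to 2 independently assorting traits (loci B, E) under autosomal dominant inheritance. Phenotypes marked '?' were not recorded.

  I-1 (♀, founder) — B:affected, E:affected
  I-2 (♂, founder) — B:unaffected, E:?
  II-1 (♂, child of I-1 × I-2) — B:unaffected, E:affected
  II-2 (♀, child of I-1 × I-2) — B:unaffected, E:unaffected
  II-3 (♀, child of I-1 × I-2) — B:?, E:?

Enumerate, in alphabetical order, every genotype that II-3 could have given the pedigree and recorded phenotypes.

B/I-1 aff ·: Bb
B/I-2 un ·: bb
B/II-1 un I-1×I-2: bb
B/II-2 un I-1×I-2: bb
B/II-3 ? I-1×I-2: bb|Bb
⇒ B over [I-1,I-2,II-1,II-2,II-3]: 2 consistent
E/I-1 aff ·: Ee
E/I-2 ? ·: ee|Ee
E/II-1 aff I-1×I-2: Ee|EE
E/II-2 un I-1×I-2: ee
E/II-3 ? I-1×I-2: ee|Ee|EE
⇒ E over [I-1,I-2,II-1,II-2,II-3]: 8 consistent

II-3 ∈ {Bb EE, Bb Ee, Bb ee, bb EE, bb Ee, bb ee}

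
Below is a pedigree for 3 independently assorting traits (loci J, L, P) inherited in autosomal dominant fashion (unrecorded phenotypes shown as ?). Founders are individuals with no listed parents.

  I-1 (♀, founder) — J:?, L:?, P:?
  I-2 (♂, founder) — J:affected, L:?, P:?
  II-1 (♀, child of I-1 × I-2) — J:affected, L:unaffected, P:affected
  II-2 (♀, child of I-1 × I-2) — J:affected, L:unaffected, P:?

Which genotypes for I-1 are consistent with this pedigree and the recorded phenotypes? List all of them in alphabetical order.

I-1 ∈ {JJ Ll PP, JJ Ll Pp, JJ Ll pp, JJ ll PP, JJ ll Pp, JJ ll pp, Jj Ll PP, Jj Ll Pp, Jj Ll pp, Jj ll PP, Jj ll Pp, Jj ll pp, jj Ll PP, jj Ll Pp, jj Ll pp, jj ll PP, jj ll Pp, jj ll pp}

J/I-1 ? ·: jj|Jj|JJ
J/I-2 aff ·: Jj|JJ
J/II-1 aff I-1×I-2: Jj|JJ
J/II-2 aff I-1×I-2: Jj|JJ
⇒ J over [I-1,I-2,II-1,II-2]: 15 consistent
L/I-1 ? ·: ll|Ll
L/I-2 ? ·: ll|Ll
L/II-1 un I-1×I-2: ll
L/II-2 un I-1×I-2: ll
⇒ L over [I-1,I-2,II-1,II-2]: 4 consistent
P/I-1 ? ·: pp|Pp|PP
P/I-2 ? ·: pp|Pp|PP
P/II-1 aff I-1×I-2: Pp|PP
P/II-2 ? I-1×I-2: pp|Pp|PP
⇒ P over [I-1,I-2,II-1,II-2]: 21 consistent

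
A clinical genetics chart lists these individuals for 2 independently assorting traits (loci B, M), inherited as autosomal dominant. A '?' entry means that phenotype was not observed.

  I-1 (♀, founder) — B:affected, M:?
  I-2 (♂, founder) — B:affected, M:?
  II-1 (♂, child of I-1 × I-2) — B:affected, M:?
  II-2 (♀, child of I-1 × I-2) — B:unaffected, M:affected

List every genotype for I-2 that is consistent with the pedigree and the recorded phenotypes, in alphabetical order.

I-2 ∈ {Bb MM, Bb Mm, Bb mm}

B/I-1 aff ·: Bb
B/I-2 aff ·: Bb
B/II-1 aff I-1×I-2: Bb|BB
B/II-2 un I-1×I-2: bb
⇒ B over [I-1,I-2,II-1,II-2]: 2 consistent
M/I-1 ? ·: mm|Mm|MM
M/I-2 ? ·: mm|Mm|MM
M/II-1 ? I-1×I-2: mm|Mm|MM
M/II-2 aff I-1×I-2: Mm|MM
⇒ M over [I-1,I-2,II-1,II-2]: 21 consistent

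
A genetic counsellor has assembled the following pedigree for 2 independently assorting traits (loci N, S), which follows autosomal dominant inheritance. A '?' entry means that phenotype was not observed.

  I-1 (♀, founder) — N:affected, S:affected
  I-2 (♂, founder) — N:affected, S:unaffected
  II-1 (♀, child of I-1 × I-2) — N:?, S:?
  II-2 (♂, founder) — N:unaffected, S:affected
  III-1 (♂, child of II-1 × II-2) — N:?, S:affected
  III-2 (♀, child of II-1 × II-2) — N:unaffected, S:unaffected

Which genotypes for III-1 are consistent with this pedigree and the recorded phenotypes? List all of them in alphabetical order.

N/I-1 aff ·: Nn|NN
N/I-2 aff ·: Nn|NN
N/II-1 ? I-1×I-2: nn|Nn
N/II-2 un ·: nn
N/III-1 ? II-1×II-2: nn|Nn
N/III-2 un II-1×II-2: nn
⇒ N over [I-1,I-2,II-1,II-2,III-1,III-2]: 7 consistent
S/I-1 aff ·: Ss|SS
S/I-2 un ·: ss
S/II-1 ? I-1×I-2: ss|Ss
S/II-2 aff ·: Ss
S/III-1 aff II-1×II-2: Ss|SS
S/III-2 un II-1×II-2: ss
⇒ S over [I-1,I-2,II-1,II-2,III-1,III-2]: 5 consistent

III-1 ∈ {Nn SS, Nn Ss, nn SS, nn Ss}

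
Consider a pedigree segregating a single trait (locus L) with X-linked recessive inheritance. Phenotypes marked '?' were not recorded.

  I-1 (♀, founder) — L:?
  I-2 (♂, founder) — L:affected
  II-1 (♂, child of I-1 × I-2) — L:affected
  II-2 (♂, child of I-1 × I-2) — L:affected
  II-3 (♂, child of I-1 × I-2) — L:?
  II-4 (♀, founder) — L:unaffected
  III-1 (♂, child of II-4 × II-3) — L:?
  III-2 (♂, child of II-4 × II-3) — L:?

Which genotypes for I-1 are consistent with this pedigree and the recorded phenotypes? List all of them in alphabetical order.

I-1 ∈ {X^LX^l, X^lX^l}

L/I-1 ? ·: X^LX^l|X^lX^l
L/I-2 aff ·: X^lY
L/II-1 aff I-1×I-2: X^lY
L/II-2 aff I-1×I-2: X^lY
L/II-3 ? I-1×I-2: X^LY|X^lY
L/II-4 un ·: X^LX^L|X^LX^l
L/III-1 ? II-4×II-3: X^LY|X^lY
L/III-2 ? II-4×II-3: X^LY|X^lY
⇒ L over [I-1,I-2,II-1,II-2,II-3,II-4,III-1,III-2]: 15 consistent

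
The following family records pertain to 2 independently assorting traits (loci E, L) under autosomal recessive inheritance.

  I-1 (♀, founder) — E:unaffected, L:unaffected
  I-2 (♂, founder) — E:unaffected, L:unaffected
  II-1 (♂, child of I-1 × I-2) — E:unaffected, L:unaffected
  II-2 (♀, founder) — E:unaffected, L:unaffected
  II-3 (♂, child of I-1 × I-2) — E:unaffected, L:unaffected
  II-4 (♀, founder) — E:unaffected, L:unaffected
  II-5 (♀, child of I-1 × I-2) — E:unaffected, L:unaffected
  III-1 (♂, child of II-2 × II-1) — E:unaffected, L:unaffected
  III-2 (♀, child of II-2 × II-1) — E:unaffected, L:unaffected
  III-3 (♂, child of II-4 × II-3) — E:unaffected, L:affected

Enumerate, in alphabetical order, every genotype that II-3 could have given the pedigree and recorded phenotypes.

E/I-1 un ·: EE|Ee
E/I-2 un ·: EE|Ee
E/II-1 un I-1×I-2: EE|Ee
E/II-2 un ·: EE|Ee
E/II-3 un I-1×I-2: EE|Ee
E/II-4 un ·: EE|Ee
E/II-5 un I-1×I-2: EE|Ee
E/III-1 un II-2×II-1: EE|Ee
E/III-2 un II-2×II-1: EE|Ee
E/III-3 un II-4×II-3: EE|Ee
⇒ E over [I-1,I-2,II-1,II-2,II-3,II-4,II-5,III-1,III-2,III-3]: 561 consistent
L/I-1 un ·: LL|Ll
L/I-2 un ·: LL|Ll
L/II-1 un I-1×I-2: LL|Ll
L/II-2 un ·: LL|Ll
L/II-3 un I-1×I-2: Ll
L/II-4 un ·: Ll
L/II-5 un I-1×I-2: LL|Ll
L/III-1 un II-2×II-1: LL|Ll
L/III-2 un II-2×II-1: LL|Ll
L/III-3 aff II-4×II-3: ll
⇒ L over [I-1,I-2,II-1,II-2,II-3,II-4,II-5,III-1,III-2,III-3]: 78 consistent

II-3 ∈ {EE Ll, Ee Ll}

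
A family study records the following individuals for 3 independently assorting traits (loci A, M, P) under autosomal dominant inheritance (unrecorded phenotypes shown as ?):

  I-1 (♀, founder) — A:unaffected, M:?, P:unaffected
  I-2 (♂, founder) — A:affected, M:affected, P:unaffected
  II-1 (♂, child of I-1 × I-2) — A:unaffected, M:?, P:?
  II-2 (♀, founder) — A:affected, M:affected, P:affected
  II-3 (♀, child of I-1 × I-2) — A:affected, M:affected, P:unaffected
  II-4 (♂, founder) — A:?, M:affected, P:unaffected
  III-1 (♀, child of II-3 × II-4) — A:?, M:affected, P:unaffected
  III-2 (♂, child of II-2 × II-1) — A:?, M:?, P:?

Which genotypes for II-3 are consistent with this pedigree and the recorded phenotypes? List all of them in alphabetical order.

II-3 ∈ {Aa MM pp, Aa Mm pp}

A/I-1 un ·: aa
A/I-2 aff ·: Aa
A/II-1 un I-1×I-2: aa
A/II-2 aff ·: Aa|AA
A/II-3 aff I-1×I-2: Aa
A/II-4 ? ·: aa|Aa|AA
A/III-1 ? II-3×II-4: aa|Aa|AA
A/III-2 ? II-2×II-1: aa|Aa
⇒ A over [I-1,I-2,II-1,II-2,II-3,II-4,III-1,III-2]: 21 consistent
M/I-1 ? ·: mm|Mm|MM
M/I-2 aff ·: Mm|MM
M/II-1 ? I-1×I-2: mm|Mm|MM
M/II-2 aff ·: Mm|MM
M/II-3 aff I-1×I-2: Mm|MM
M/II-4 aff ·: Mm|MM
M/III-1 aff II-3×II-4: Mm|MM
M/III-2 ? II-2×II-1: mm|Mm|MM
⇒ M over [I-1,I-2,II-1,II-2,II-3,II-4,III-1,III-2]: 250 consistent
P/I-1 un ·: pp
P/I-2 un ·: pp
P/II-1 ? I-1×I-2: pp
P/II-2 aff ·: Pp|PP
P/II-3 un I-1×I-2: pp
P/II-4 un ·: pp
P/III-1 un II-3×II-4: pp
P/III-2 ? II-2×II-1: pp|Pp
⇒ P over [I-1,I-2,II-1,II-2,II-3,II-4,III-1,III-2]: 3 consistent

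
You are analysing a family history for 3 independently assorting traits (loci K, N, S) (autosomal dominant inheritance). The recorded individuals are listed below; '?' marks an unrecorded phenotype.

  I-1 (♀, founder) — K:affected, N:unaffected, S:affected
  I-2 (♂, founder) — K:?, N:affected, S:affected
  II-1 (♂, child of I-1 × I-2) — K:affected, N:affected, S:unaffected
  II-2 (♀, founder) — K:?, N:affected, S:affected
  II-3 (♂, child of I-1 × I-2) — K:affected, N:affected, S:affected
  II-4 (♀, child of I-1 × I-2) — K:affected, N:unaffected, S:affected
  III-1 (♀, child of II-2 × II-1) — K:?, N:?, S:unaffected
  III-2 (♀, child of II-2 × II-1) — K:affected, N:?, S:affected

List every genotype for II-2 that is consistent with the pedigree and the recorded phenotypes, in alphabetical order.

K/I-1 aff ·: Kk|KK
K/I-2 ? ·: kk|Kk|KK
K/II-1 aff I-1×I-2: Kk|KK
K/II-2 ? ·: kk|Kk|KK
K/II-3 aff I-1×I-2: Kk|KK
K/II-4 aff I-1×I-2: Kk|KK
K/III-1 ? II-2×II-1: kk|Kk|KK
K/III-2 aff II-2×II-1: Kk|KK
⇒ K over [I-1,I-2,II-1,II-2,II-3,II-4,III-1,III-2]: 246 consistent
N/I-1 un ·: nn
N/I-2 aff ·: Nn
N/II-1 aff I-1×I-2: Nn
N/II-2 aff ·: Nn|NN
N/II-3 aff I-1×I-2: Nn
N/II-4 un I-1×I-2: nn
N/III-1 ? II-2×II-1: nn|Nn|NN
N/III-2 ? II-2×II-1: nn|Nn|NN
⇒ N over [I-1,I-2,II-1,II-2,II-3,II-4,III-1,III-2]: 13 consistent
S/I-1 aff ·: Ss
S/I-2 aff ·: Ss
S/II-1 un I-1×I-2: ss
S/II-2 aff ·: Ss
S/II-3 aff I-1×I-2: Ss|SS
S/II-4 aff I-1×I-2: Ss|SS
S/III-1 un II-2×II-1: ss
S/III-2 aff II-2×II-1: Ss
⇒ S over [I-1,I-2,II-1,II-2,II-3,II-4,III-1,III-2]: 4 consistent

II-2 ∈ {KK NN Ss, KK Nn Ss, Kk NN Ss, Kk Nn Ss, kk NN Ss, kk Nn Ss}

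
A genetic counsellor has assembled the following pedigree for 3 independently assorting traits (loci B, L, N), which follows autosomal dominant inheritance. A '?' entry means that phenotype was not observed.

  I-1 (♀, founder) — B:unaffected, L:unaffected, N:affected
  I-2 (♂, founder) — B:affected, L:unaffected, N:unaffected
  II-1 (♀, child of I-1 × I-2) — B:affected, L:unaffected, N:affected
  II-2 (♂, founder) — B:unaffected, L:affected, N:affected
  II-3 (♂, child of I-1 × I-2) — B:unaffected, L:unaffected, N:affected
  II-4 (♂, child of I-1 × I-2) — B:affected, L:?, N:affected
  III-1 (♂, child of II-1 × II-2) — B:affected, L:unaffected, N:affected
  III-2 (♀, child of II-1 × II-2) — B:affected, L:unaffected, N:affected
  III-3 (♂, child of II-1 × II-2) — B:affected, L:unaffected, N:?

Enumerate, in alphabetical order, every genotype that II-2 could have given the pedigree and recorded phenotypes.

II-2 ∈ {bb Ll NN, bb Ll Nn}

B/I-1 un ·: bb
B/I-2 aff ·: Bb
B/II-1 aff I-1×I-2: Bb
B/II-2 un ·: bb
B/II-3 un I-1×I-2: bb
B/II-4 aff I-1×I-2: Bb
B/III-1 aff II-1×II-2: Bb
B/III-2 aff II-1×II-2: Bb
B/III-3 aff II-1×II-2: Bb
⇒ B over [I-1,I-2,II-1,II-2,II-3,II-4,III-1,III-2,III-3]: 1 consistent
L/I-1 un ·: ll
L/I-2 un ·: ll
L/II-1 un I-1×I-2: ll
L/II-2 aff ·: Ll
L/II-3 un I-1×I-2: ll
L/II-4 ? I-1×I-2: ll
L/III-1 un II-1×II-2: ll
L/III-2 un II-1×II-2: ll
L/III-3 un II-1×II-2: ll
⇒ L over [I-1,I-2,II-1,II-2,II-3,II-4,III-1,III-2,III-3]: 1 consistent
N/I-1 aff ·: Nn|NN
N/I-2 un ·: nn
N/II-1 aff I-1×I-2: Nn
N/II-2 aff ·: Nn|NN
N/II-3 aff I-1×I-2: Nn
N/II-4 aff I-1×I-2: Nn
N/III-1 aff II-1×II-2: Nn|NN
N/III-2 aff II-1×II-2: Nn|NN
N/III-3 ? II-1×II-2: nn|Nn|NN
⇒ N over [I-1,I-2,II-1,II-2,II-3,II-4,III-1,III-2,III-3]: 40 consistent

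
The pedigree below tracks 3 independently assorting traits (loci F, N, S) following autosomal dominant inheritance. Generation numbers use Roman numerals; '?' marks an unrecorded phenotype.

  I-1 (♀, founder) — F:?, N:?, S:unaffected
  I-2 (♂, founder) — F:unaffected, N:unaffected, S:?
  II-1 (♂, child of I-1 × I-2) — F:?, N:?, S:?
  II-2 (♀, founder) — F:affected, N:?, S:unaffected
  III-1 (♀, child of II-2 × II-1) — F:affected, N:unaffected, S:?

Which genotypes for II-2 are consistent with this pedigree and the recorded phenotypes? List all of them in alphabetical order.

F/I-1 ? ·: ff|Ff|FF
F/I-2 un ·: ff
F/II-1 ? I-1×I-2: ff|Ff
F/II-2 aff ·: Ff|FF
F/III-1 aff II-2×II-1: Ff|FF
⇒ F over [I-1,I-2,II-1,II-2,III-1]: 12 consistent
N/I-1 ? ·: nn|Nn|NN
N/I-2 un ·: nn
N/II-1 ? I-1×I-2: nn|Nn
N/II-2 ? ·: nn|Nn
N/III-1 un II-2×II-1: nn
⇒ N over [I-1,I-2,II-1,II-2,III-1]: 8 consistent
S/I-1 un ·: ss
S/I-2 ? ·: ss|Ss|SS
S/II-1 ? I-1×I-2: ss|Ss
S/II-2 un ·: ss
S/III-1 ? II-2×II-1: ss|Ss
⇒ S over [I-1,I-2,II-1,II-2,III-1]: 6 consistent

II-2 ∈ {FF Nn ss, FF nn ss, Ff Nn ss, Ff nn ss}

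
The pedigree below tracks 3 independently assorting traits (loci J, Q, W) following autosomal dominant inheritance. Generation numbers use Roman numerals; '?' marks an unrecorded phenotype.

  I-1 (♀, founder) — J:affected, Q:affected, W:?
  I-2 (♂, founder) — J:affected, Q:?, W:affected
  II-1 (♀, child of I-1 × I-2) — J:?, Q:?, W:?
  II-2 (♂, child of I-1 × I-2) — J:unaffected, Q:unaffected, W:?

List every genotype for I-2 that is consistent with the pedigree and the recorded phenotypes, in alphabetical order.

J/I-1 aff ·: Jj
J/I-2 aff ·: Jj
J/II-1 ? I-1×I-2: jj|Jj|JJ
J/II-2 un I-1×I-2: jj
⇒ J over [I-1,I-2,II-1,II-2]: 3 consistent
Q/I-1 aff ·: Qq
Q/I-2 ? ·: qq|Qq
Q/II-1 ? I-1×I-2: qq|Qq|QQ
Q/II-2 un I-1×I-2: qq
⇒ Q over [I-1,I-2,II-1,II-2]: 5 consistent
W/I-1 ? ·: ww|Ww|WW
W/I-2 aff ·: Ww|WW
W/II-1 ? I-1×I-2: ww|Ww|WW
W/II-2 ? I-1×I-2: ww|Ww|WW
⇒ W over [I-1,I-2,II-1,II-2]: 23 consistent

I-2 ∈ {Jj Qq WW, Jj Qq Ww, Jj qq WW, Jj qq Ww}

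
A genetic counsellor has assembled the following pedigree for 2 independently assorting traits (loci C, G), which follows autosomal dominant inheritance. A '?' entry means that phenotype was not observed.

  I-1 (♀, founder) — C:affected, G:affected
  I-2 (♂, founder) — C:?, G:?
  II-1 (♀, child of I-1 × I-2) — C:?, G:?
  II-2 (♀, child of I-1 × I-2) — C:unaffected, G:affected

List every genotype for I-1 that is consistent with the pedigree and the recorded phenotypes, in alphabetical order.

C/I-1 aff ·: Cc
C/I-2 ? ·: cc|Cc
C/II-1 ? I-1×I-2: cc|Cc|CC
C/II-2 un I-1×I-2: cc
⇒ C over [I-1,I-2,II-1,II-2]: 5 consistent
G/I-1 aff ·: Gg|GG
G/I-2 ? ·: gg|Gg|GG
G/II-1 ? I-1×I-2: gg|Gg|GG
G/II-2 aff I-1×I-2: Gg|GG
⇒ G over [I-1,I-2,II-1,II-2]: 18 consistent

I-1 ∈ {Cc GG, Cc Gg}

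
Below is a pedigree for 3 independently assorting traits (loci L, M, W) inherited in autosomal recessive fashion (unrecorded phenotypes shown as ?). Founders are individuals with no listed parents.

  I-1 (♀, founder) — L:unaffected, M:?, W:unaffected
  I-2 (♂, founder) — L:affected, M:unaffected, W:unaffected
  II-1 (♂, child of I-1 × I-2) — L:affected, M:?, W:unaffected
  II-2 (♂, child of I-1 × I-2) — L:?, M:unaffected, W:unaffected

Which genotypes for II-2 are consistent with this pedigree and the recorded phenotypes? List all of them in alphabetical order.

II-2 ∈ {Ll MM WW, Ll MM Ww, Ll Mm WW, Ll Mm Ww, ll MM WW, ll MM Ww, ll Mm WW, ll Mm Ww}

L/I-1 un ·: Ll
L/I-2 aff ·: ll
L/II-1 aff I-1×I-2: ll
L/II-2 ? I-1×I-2: Ll|ll
⇒ L over [I-1,I-2,II-1,II-2]: 2 consistent
M/I-1 ? ·: MM|Mm|mm
M/I-2 un ·: MM|Mm
M/II-1 ? I-1×I-2: MM|Mm|mm
M/II-2 un I-1×I-2: MM|Mm
⇒ M over [I-1,I-2,II-1,II-2]: 18 consistent
W/I-1 un ·: WW|Ww
W/I-2 un ·: WW|Ww
W/II-1 un I-1×I-2: WW|Ww
W/II-2 un I-1×I-2: WW|Ww
⇒ W over [I-1,I-2,II-1,II-2]: 13 consistent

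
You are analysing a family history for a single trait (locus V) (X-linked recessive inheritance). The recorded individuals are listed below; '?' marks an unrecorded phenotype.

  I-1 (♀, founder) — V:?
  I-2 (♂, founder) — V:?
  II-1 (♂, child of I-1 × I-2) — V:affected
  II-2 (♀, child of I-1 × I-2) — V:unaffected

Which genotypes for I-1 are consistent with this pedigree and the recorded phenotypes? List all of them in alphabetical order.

V/I-1 ? ·: X^VX^v|X^vX^v
V/I-2 ? ·: X^VY|X^vY
V/II-1 aff I-1×I-2: X^vY
V/II-2 un I-1×I-2: X^VX^V|X^VX^v
⇒ V over [I-1,I-2,II-1,II-2]: 4 consistent

I-1 ∈ {X^VX^v, X^vX^v}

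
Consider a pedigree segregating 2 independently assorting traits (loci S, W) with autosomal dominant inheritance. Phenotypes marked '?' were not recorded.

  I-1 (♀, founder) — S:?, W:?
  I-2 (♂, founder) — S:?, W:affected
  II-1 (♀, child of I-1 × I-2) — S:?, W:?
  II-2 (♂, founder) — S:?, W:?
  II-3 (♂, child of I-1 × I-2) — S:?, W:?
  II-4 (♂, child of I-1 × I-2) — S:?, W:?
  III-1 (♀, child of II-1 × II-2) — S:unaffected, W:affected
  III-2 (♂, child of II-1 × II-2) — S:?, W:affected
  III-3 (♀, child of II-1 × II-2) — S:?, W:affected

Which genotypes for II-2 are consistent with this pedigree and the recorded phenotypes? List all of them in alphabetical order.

II-2 ∈ {Ss WW, Ss Ww, Ss ww, ss WW, ss Ww, ss ww}

S/I-1 ? ·: ss|Ss|SS
S/I-2 ? ·: ss|Ss|SS
S/II-1 ? I-1×I-2: ss|Ss
S/II-2 ? ·: ss|Ss
S/II-3 ? I-1×I-2: ss|Ss|SS
S/II-4 ? I-1×I-2: ss|Ss|SS
S/III-1 un II-1×II-2: ss
S/III-2 ? II-1×II-2: ss|Ss|SS
S/III-3 ? II-1×II-2: ss|Ss|SS
⇒ S over [I-1,I-2,II-1,II-2,II-3,II-4,III-1,III-2,III-3]: 441 consistent
W/I-1 ? ·: ww|Ww|WW
W/I-2 aff ·: Ww|WW
W/II-1 ? I-1×I-2: ww|Ww|WW
W/II-2 ? ·: ww|Ww|WW
W/II-3 ? I-1×I-2: ww|Ww|WW
W/II-4 ? I-1×I-2: ww|Ww|WW
W/III-1 aff II-1×II-2: Ww|WW
W/III-2 aff II-1×II-2: Ww|WW
W/III-3 aff II-1×II-2: Ww|WW
⇒ W over [I-1,I-2,II-1,II-2,II-3,II-4,III-1,III-2,III-3]: 580 consistent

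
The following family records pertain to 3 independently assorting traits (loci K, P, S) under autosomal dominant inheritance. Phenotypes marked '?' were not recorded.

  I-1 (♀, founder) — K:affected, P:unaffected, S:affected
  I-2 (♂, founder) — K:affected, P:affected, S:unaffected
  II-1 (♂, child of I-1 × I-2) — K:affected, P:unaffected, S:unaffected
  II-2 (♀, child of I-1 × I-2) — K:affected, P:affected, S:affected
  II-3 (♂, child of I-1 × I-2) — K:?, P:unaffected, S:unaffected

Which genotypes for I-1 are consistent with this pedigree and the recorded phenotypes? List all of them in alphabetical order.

I-1 ∈ {KK pp Ss, Kk pp Ss}

K/I-1 aff ·: Kk|KK
K/I-2 aff ·: Kk|KK
K/II-1 aff I-1×I-2: Kk|KK
K/II-2 aff I-1×I-2: Kk|KK
K/II-3 ? I-1×I-2: kk|Kk|KK
⇒ K over [I-1,I-2,II-1,II-2,II-3]: 29 consistent
P/I-1 un ·: pp
P/I-2 aff ·: Pp
P/II-1 un I-1×I-2: pp
P/II-2 aff I-1×I-2: Pp
P/II-3 un I-1×I-2: pp
⇒ P over [I-1,I-2,II-1,II-2,II-3]: 1 consistent
S/I-1 aff ·: Ss
S/I-2 un ·: ss
S/II-1 un I-1×I-2: ss
S/II-2 aff I-1×I-2: Ss
S/II-3 un I-1×I-2: ss
⇒ S over [I-1,I-2,II-1,II-2,II-3]: 1 consistent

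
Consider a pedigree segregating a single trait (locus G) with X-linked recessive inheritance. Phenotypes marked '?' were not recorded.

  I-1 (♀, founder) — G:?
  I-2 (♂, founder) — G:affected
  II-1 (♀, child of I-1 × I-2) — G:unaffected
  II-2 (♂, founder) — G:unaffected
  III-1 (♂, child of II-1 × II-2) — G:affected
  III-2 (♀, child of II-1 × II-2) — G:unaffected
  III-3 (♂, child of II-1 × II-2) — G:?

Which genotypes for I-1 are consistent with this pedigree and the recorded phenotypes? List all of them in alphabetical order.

I-1 ∈ {X^GX^G, X^GX^g}

G/I-1 ? ·: X^GX^G|X^GX^g
G/I-2 aff ·: X^gY
G/II-1 un I-1×I-2: X^GX^g
G/II-2 un ·: X^GY
G/III-1 aff II-1×II-2: X^gY
G/III-2 un II-1×II-2: X^GX^G|X^GX^g
G/III-3 ? II-1×II-2: X^GY|X^gY
⇒ G over [I-1,I-2,II-1,II-2,III-1,III-2,III-3]: 8 consistent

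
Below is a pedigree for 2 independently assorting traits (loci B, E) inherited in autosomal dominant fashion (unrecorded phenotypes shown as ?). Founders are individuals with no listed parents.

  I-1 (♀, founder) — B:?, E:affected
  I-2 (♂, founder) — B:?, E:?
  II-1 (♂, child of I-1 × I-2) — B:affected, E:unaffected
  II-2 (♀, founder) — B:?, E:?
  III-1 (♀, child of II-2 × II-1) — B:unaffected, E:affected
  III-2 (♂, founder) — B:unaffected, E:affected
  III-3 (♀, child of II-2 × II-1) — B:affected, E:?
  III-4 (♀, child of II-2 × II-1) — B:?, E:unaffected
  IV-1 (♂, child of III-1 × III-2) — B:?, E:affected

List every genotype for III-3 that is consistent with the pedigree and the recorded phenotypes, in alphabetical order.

III-3 ∈ {BB Ee, BB ee, Bb Ee, Bb ee}

B/I-1 ? ·: bb|Bb|BB
B/I-2 ? ·: bb|Bb|BB
B/II-1 aff I-1×I-2: Bb
B/II-2 ? ·: bb|Bb
B/III-1 un II-2×II-1: bb
B/III-2 un ·: bb
B/III-3 aff II-2×II-1: Bb|BB
B/III-4 ? II-2×II-1: bb|Bb|BB
B/IV-1 ? III-1×III-2: bb
⇒ B over [I-1,I-2,II-1,II-2,III-1,III-2,III-3,III-4,IV-1]: 56 consistent
E/I-1 aff ·: Ee
E/I-2 ? ·: ee|Ee
E/II-1 un I-1×I-2: ee
E/II-2 ? ·: Ee
E/III-1 aff II-2×II-1: Ee
E/III-2 aff ·: Ee|EE
E/III-3 ? II-2×II-1: ee|Ee
E/III-4 un II-2×II-1: ee
E/IV-1 aff III-1×III-2: Ee|EE
⇒ E over [I-1,I-2,II-1,II-2,III-1,III-2,III-3,III-4,IV-1]: 16 consistent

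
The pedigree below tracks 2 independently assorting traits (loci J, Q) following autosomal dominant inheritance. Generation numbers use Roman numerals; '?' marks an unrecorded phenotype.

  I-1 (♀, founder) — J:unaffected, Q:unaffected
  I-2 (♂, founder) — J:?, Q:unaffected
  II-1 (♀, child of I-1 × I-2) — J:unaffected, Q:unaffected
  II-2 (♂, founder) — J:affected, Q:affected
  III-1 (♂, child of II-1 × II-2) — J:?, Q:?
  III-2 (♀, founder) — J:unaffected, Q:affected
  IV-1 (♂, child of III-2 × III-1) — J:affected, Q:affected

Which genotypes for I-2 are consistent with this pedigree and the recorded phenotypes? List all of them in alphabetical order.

I-2 ∈ {Jj qq, jj qq}

J/I-1 un ·: jj
J/I-2 ? ·: jj|Jj
J/II-1 un I-1×I-2: jj
J/II-2 aff ·: Jj|JJ
J/III-1 ? II-1×II-2: Jj
J/III-2 un ·: jj
J/IV-1 aff III-2×III-1: Jj
⇒ J over [I-1,I-2,II-1,II-2,III-1,III-2,IV-1]: 4 consistent
Q/I-1 un ·: qq
Q/I-2 un ·: qq
Q/II-1 un I-1×I-2: qq
Q/II-2 aff ·: Qq|QQ
Q/III-1 ? II-1×II-2: qq|Qq
Q/III-2 aff ·: Qq|QQ
Q/IV-1 aff III-2×III-1: Qq|QQ
⇒ Q over [I-1,I-2,II-1,II-2,III-1,III-2,IV-1]: 10 consistent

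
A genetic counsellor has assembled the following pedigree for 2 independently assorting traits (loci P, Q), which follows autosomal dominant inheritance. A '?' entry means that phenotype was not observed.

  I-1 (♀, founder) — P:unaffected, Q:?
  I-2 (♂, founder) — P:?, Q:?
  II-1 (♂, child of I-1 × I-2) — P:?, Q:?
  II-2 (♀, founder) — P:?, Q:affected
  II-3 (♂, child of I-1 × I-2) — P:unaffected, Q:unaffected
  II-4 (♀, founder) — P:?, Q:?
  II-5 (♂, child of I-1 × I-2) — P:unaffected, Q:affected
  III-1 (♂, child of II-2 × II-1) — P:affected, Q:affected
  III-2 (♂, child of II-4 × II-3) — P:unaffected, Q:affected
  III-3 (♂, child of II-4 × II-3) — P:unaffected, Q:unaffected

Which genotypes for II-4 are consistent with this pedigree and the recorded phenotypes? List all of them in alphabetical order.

P/I-1 un ·: pp
P/I-2 ? ·: pp|Pp
P/II-1 ? I-1×I-2: pp|Pp
P/II-2 ? ·: pp|Pp|PP
P/II-3 un I-1×I-2: pp
P/II-4 ? ·: pp|Pp
P/II-5 un I-1×I-2: pp
P/III-1 aff II-2×II-1: Pp|PP
P/III-2 un II-4×II-3: pp
P/III-3 un II-4×II-3: pp
⇒ P over [I-1,I-2,II-1,II-2,II-3,II-4,II-5,III-1,III-2,III-3]: 18 consistent
Q/I-1 ? ·: qq|Qq
Q/I-2 ? ·: qq|Qq
Q/II-1 ? I-1×I-2: qq|Qq|QQ
Q/II-2 aff ·: Qq|QQ
Q/II-3 un I-1×I-2: qq
Q/II-4 ? ·: Qq
Q/II-5 aff I-1×I-2: Qq|QQ
Q/III-1 aff II-2×II-1: Qq|QQ
Q/III-2 aff II-4×II-3: Qq
Q/III-3 un II-4×II-3: qq
⇒ Q over [I-1,I-2,II-1,II-2,II-3,II-4,II-5,III-1,III-2,III-3]: 30 consistent

II-4 ∈ {Pp Qq, pp Qq}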